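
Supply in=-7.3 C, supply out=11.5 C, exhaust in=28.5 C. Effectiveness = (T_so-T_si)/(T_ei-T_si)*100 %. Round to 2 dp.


eff = (11.5-(-7.3))/(28.5-(-7.3))*100 = 52.51 %

52.51 %


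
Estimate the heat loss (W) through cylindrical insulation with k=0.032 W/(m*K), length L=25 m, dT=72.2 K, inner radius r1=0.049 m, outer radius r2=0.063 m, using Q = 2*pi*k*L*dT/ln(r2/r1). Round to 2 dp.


Q = 2*pi*0.032*25*72.2/ln(0.063/0.049) = 1444.07 W

1444.07 W


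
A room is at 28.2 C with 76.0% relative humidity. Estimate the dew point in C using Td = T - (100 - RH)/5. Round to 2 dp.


Td = 28.2 - (100-76.0)/5 = 23.40 C

23.40 C


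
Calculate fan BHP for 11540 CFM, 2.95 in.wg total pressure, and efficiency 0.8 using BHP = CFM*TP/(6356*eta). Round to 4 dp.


BHP = 11540 * 2.95 / (6356 * 0.8) = 6.6951 hp

6.6951 hp


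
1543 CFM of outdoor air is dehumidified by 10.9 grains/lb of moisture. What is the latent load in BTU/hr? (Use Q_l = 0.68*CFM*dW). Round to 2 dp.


Q = 0.68 * 1543 * 10.9 = 11436.72 BTU/hr

11436.72 BTU/hr


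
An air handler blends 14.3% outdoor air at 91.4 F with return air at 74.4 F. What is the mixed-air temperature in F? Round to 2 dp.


T_mix = 74.4 + (14.3/100)*(91.4-74.4) = 76.83 F

76.83 F


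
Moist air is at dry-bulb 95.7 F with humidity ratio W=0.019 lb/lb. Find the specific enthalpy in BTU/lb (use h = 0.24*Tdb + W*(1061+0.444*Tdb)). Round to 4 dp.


h = 0.24*95.7 + 0.019*(1061+0.444*95.7) = 43.9343 BTU/lb

43.9343 BTU/lb


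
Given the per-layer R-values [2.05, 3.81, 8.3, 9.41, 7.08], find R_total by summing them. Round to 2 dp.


R_total = 2.05 + 3.81 + 8.3 + 9.41 + 7.08 = 30.65

30.65


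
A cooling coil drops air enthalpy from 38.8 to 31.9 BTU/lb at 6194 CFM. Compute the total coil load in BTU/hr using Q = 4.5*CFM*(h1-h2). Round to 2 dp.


Q = 4.5 * 6194 * (38.8 - 31.9) = 192323.70 BTU/hr

192323.70 BTU/hr


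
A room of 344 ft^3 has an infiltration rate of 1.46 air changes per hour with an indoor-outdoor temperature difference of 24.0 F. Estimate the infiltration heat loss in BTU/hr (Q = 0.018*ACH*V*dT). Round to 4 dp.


Q = 0.018 * 1.46 * 344 * 24.0 = 216.9677 BTU/hr

216.9677 BTU/hr


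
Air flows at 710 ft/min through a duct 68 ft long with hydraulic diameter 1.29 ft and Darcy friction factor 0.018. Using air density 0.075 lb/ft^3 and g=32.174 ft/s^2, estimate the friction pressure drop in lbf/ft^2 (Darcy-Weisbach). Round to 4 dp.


v_fps = 710/60 = 11.8333 ft/s
dp = 0.018*(68/1.29)*0.075*11.8333^2/(2*32.174) = 0.1549 lbf/ft^2

0.1549 lbf/ft^2


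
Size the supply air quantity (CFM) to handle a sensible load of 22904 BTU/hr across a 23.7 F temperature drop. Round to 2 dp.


CFM = 22904 / (1.08 * 23.7) = 894.83

894.83 CFM


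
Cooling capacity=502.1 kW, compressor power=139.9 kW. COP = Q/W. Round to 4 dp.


COP = 502.1 / 139.9 = 3.5890

3.5890


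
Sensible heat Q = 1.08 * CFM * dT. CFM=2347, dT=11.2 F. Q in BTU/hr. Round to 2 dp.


Q = 1.08 * 2347 * 11.2 = 28389.31 BTU/hr

28389.31 BTU/hr


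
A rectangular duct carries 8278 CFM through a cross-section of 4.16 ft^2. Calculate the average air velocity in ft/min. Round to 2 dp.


V = 8278 / 4.16 = 1989.90 ft/min

1989.90 ft/min


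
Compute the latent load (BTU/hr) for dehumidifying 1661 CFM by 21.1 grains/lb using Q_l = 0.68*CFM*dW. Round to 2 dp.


Q = 0.68 * 1661 * 21.1 = 23832.03 BTU/hr

23832.03 BTU/hr


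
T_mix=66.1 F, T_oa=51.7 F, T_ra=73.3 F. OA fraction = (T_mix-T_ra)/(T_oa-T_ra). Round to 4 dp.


frac = (66.1 - 73.3) / (51.7 - 73.3) = 0.3333

0.3333


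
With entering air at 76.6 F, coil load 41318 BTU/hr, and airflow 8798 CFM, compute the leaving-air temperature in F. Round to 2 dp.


dT = 41318/(1.08*8798) = 4.3484
T_leave = 76.6 - 4.3484 = 72.25 F

72.25 F


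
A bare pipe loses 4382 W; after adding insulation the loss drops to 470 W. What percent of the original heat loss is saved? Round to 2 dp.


Savings = ((4382-470)/4382)*100 = 89.27 %

89.27 %


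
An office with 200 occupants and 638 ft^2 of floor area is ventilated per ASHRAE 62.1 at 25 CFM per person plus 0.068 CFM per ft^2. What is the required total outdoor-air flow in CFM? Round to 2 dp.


Total = 200*25 + 638*0.068 = 5043.38 CFM

5043.38 CFM


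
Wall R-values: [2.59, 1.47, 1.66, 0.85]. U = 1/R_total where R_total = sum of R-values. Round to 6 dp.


R_total = 2.59 + 1.47 + 1.66 + 0.85 = 6.57
U = 1/6.57 = 0.152207

0.152207


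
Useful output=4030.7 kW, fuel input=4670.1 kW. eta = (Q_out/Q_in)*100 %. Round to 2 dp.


eta = (4030.7/4670.1)*100 = 86.31 %

86.31 %


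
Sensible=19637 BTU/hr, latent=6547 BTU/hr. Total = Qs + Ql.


Qt = 19637 + 6547 = 26184 BTU/hr

26184 BTU/hr


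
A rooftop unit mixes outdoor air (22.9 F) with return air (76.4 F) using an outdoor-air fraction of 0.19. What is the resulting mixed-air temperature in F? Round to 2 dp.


T_mix = 0.19*22.9 + 0.81*76.4 = 66.24 F

66.24 F


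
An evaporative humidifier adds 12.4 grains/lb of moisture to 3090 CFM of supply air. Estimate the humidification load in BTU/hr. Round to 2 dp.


Q = 0.68 * 3090 * 12.4 = 26054.88 BTU/hr

26054.88 BTU/hr


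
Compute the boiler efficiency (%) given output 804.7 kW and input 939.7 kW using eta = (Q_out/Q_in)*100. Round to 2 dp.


eta = (804.7/939.7)*100 = 85.63 %

85.63 %


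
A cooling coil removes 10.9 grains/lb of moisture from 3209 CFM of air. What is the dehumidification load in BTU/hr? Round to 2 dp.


Q = 0.68 * 3209 * 10.9 = 23785.11 BTU/hr

23785.11 BTU/hr


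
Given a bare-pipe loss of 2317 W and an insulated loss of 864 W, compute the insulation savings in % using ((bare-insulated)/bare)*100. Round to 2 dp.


Savings = ((2317-864)/2317)*100 = 62.71 %

62.71 %


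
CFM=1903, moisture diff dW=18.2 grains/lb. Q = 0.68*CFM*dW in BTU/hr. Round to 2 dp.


Q = 0.68 * 1903 * 18.2 = 23551.53 BTU/hr

23551.53 BTU/hr


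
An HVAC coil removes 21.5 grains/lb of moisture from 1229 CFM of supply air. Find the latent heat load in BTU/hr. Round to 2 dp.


Q = 0.68 * 1229 * 21.5 = 17967.98 BTU/hr

17967.98 BTU/hr


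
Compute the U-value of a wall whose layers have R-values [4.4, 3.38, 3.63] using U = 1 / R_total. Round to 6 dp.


R_total = 4.4 + 3.38 + 3.63 = 11.41
U = 1/11.41 = 0.087642

0.087642


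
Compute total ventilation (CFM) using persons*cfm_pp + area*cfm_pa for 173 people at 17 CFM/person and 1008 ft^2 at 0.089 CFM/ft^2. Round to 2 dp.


Total = 173*17 + 1008*0.089 = 3030.71 CFM

3030.71 CFM


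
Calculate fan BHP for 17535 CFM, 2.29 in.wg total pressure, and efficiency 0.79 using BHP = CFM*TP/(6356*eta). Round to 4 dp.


BHP = 17535 * 2.29 / (6356 * 0.79) = 7.9971 hp

7.9971 hp


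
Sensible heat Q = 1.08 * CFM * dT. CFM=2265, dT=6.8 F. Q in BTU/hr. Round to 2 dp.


Q = 1.08 * 2265 * 6.8 = 16634.16 BTU/hr

16634.16 BTU/hr


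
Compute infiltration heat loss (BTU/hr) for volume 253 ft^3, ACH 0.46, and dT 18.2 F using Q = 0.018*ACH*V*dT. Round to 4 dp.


Q = 0.018 * 0.46 * 253 * 18.2 = 38.1261 BTU/hr

38.1261 BTU/hr


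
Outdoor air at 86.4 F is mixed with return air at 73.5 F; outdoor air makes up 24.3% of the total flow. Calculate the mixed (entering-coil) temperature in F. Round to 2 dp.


T_mix = 73.5 + (24.3/100)*(86.4-73.5) = 76.63 F

76.63 F


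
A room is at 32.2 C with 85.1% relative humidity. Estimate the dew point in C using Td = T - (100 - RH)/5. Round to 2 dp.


Td = 32.2 - (100-85.1)/5 = 29.22 C

29.22 C


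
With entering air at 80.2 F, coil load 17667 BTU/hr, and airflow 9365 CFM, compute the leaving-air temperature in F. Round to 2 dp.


dT = 17667/(1.08*9365) = 1.7468
T_leave = 80.2 - 1.7468 = 78.45 F

78.45 F


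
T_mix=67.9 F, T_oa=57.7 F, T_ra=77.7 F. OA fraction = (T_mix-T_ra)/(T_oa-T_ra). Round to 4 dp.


frac = (67.9 - 77.7) / (57.7 - 77.7) = 0.4900

0.4900


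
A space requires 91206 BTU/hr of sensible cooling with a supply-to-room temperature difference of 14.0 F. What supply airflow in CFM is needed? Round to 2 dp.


CFM = 91206 / (1.08 * 14.0) = 6032.14

6032.14 CFM


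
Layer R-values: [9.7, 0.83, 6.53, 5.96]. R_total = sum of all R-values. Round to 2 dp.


R_total = 9.7 + 0.83 + 6.53 + 5.96 = 23.02

23.02


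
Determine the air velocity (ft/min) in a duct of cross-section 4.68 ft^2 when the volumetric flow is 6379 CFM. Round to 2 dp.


V = 6379 / 4.68 = 1363.03 ft/min

1363.03 ft/min


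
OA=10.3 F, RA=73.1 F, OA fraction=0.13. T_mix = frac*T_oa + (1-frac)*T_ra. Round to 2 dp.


T_mix = 0.13*10.3 + 0.87*73.1 = 64.94 F

64.94 F


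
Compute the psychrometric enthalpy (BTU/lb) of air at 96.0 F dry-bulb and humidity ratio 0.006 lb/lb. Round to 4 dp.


h = 0.24*96.0 + 0.006*(1061+0.444*96.0) = 29.6617 BTU/lb

29.6617 BTU/lb


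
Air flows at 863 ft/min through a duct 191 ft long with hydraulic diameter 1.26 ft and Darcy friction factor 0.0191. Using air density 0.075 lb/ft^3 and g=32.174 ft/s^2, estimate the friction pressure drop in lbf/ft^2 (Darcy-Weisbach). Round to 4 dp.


v_fps = 863/60 = 14.3833 ft/s
dp = 0.0191*(191/1.26)*0.075*14.3833^2/(2*32.174) = 0.6981 lbf/ft^2

0.6981 lbf/ft^2


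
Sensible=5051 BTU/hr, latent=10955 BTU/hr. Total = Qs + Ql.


Qt = 5051 + 10955 = 16006 BTU/hr

16006 BTU/hr


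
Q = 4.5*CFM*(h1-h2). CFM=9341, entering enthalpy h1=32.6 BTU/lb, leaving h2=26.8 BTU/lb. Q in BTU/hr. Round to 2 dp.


Q = 4.5 * 9341 * (32.6 - 26.8) = 243800.10 BTU/hr

243800.10 BTU/hr


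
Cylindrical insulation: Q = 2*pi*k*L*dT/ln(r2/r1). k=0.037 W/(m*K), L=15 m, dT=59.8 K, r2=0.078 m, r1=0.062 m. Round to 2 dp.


Q = 2*pi*0.037*15*59.8/ln(0.078/0.062) = 908.34 W

908.34 W


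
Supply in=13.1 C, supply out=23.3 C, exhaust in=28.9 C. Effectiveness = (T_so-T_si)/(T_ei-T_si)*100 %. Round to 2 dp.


eff = (23.3-13.1)/(28.9-13.1)*100 = 64.56 %

64.56 %


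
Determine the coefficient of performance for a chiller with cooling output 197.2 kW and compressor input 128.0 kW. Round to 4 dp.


COP = 197.2 / 128.0 = 1.5406

1.5406


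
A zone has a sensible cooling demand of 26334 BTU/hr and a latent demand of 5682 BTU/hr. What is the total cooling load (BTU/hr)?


Qt = 26334 + 5682 = 32016 BTU/hr

32016 BTU/hr


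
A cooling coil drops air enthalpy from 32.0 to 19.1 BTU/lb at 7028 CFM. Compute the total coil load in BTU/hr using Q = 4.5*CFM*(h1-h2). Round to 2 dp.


Q = 4.5 * 7028 * (32.0 - 19.1) = 407975.40 BTU/hr

407975.40 BTU/hr


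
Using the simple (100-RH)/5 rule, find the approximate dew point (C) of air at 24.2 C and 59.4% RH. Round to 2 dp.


Td = 24.2 - (100-59.4)/5 = 16.08 C

16.08 C


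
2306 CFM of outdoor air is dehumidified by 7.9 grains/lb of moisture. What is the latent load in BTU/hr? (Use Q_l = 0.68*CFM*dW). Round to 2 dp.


Q = 0.68 * 2306 * 7.9 = 12387.83 BTU/hr

12387.83 BTU/hr


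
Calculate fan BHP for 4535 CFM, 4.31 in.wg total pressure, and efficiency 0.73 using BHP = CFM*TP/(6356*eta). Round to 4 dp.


BHP = 4535 * 4.31 / (6356 * 0.73) = 4.2126 hp

4.2126 hp


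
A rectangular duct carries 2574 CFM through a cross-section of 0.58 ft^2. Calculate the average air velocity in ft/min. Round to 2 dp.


V = 2574 / 0.58 = 4437.93 ft/min

4437.93 ft/min


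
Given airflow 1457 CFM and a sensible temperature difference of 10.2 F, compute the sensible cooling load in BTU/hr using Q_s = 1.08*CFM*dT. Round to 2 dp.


Q = 1.08 * 1457 * 10.2 = 16050.31 BTU/hr

16050.31 BTU/hr


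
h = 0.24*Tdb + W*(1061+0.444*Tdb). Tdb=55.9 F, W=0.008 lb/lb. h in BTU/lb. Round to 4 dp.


h = 0.24*55.9 + 0.008*(1061+0.444*55.9) = 22.1026 BTU/lb

22.1026 BTU/lb


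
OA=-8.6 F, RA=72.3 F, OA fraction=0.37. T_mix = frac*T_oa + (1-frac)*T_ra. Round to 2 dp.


T_mix = 0.37*(-8.6) + 0.63*72.3 = 42.37 F

42.37 F


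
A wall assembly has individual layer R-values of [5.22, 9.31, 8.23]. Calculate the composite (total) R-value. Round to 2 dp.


R_total = 5.22 + 9.31 + 8.23 = 22.76

22.76


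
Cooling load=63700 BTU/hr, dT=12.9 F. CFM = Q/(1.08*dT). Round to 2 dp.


CFM = 63700 / (1.08 * 12.9) = 4572.21

4572.21 CFM


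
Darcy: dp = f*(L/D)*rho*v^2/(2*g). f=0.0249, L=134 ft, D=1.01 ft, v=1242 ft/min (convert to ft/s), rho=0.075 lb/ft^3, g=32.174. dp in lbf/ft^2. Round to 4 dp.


v_fps = 1242/60 = 20.7 ft/s
dp = 0.0249*(134/1.01)*0.075*20.7^2/(2*32.174) = 1.6499 lbf/ft^2

1.6499 lbf/ft^2


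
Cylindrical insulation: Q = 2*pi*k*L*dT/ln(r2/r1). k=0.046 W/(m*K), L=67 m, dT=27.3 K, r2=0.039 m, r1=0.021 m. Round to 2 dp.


Q = 2*pi*0.046*67*27.3/ln(0.039/0.021) = 854.00 W

854.00 W


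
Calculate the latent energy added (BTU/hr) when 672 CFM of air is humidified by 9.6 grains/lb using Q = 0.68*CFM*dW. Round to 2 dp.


Q = 0.68 * 672 * 9.6 = 4386.82 BTU/hr

4386.82 BTU/hr


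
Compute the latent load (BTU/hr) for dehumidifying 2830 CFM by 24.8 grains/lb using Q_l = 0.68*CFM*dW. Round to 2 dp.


Q = 0.68 * 2830 * 24.8 = 47725.12 BTU/hr

47725.12 BTU/hr


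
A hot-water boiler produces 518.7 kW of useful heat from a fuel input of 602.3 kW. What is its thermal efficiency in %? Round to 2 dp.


eta = (518.7/602.3)*100 = 86.12 %

86.12 %


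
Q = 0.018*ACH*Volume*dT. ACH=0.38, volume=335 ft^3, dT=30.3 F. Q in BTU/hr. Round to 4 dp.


Q = 0.018 * 0.38 * 335 * 30.3 = 69.4294 BTU/hr

69.4294 BTU/hr


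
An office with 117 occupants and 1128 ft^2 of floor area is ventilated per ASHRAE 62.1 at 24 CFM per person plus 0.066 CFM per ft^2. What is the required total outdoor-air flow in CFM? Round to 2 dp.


Total = 117*24 + 1128*0.066 = 2882.45 CFM

2882.45 CFM


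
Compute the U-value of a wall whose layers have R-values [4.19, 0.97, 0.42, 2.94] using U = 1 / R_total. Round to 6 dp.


R_total = 4.19 + 0.97 + 0.42 + 2.94 = 8.52
U = 1/8.52 = 0.117371

0.117371


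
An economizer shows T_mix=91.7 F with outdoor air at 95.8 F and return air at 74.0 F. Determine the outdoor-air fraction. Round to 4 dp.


frac = (91.7 - 74.0) / (95.8 - 74.0) = 0.8119

0.8119


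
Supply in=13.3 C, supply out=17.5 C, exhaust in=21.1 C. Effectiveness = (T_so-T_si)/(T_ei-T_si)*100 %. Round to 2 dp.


eff = (17.5-13.3)/(21.1-13.3)*100 = 53.85 %

53.85 %


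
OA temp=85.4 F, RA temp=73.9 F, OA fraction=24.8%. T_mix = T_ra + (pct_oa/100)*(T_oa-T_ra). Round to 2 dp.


T_mix = 73.9 + (24.8/100)*(85.4-73.9) = 76.75 F

76.75 F


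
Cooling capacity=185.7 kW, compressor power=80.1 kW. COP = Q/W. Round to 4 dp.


COP = 185.7 / 80.1 = 2.3184

2.3184


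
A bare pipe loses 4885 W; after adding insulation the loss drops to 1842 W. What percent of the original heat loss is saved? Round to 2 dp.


Savings = ((4885-1842)/4885)*100 = 62.29 %

62.29 %


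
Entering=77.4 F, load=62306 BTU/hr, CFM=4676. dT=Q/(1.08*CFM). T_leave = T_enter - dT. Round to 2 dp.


dT = 62306/(1.08*4676) = 12.3376
T_leave = 77.4 - 12.3376 = 65.06 F

65.06 F


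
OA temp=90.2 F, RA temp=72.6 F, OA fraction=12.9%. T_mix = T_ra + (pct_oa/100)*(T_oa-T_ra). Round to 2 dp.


T_mix = 72.6 + (12.9/100)*(90.2-72.6) = 74.87 F

74.87 F


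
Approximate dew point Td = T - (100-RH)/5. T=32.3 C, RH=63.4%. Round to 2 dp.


Td = 32.3 - (100-63.4)/5 = 24.98 C

24.98 C


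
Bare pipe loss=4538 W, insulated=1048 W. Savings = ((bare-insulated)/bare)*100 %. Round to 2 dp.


Savings = ((4538-1048)/4538)*100 = 76.91 %

76.91 %


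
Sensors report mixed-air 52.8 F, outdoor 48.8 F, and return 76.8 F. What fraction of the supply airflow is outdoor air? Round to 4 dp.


frac = (52.8 - 76.8) / (48.8 - 76.8) = 0.8571

0.8571


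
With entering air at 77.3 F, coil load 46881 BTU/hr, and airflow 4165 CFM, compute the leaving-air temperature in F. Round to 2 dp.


dT = 46881/(1.08*4165) = 10.4222
T_leave = 77.3 - 10.4222 = 66.88 F

66.88 F


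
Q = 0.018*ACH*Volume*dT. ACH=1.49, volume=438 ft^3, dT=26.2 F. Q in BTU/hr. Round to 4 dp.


Q = 0.018 * 1.49 * 438 * 26.2 = 307.7756 BTU/hr

307.7756 BTU/hr


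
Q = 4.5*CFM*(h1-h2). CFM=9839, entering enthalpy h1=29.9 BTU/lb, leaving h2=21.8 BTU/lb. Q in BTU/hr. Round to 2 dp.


Q = 4.5 * 9839 * (29.9 - 21.8) = 358631.55 BTU/hr

358631.55 BTU/hr


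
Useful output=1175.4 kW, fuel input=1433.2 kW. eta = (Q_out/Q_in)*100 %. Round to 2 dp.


eta = (1175.4/1433.2)*100 = 82.01 %

82.01 %


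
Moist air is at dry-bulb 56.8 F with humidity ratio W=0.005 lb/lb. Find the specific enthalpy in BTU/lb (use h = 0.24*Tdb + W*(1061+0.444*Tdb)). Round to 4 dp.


h = 0.24*56.8 + 0.005*(1061+0.444*56.8) = 19.0631 BTU/lb

19.0631 BTU/lb


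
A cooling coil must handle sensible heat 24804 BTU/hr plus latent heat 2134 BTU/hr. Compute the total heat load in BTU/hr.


Qt = 24804 + 2134 = 26938 BTU/hr

26938 BTU/hr


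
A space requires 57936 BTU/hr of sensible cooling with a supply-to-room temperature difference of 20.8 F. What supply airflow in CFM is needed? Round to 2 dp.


CFM = 57936 / (1.08 * 20.8) = 2579.06

2579.06 CFM


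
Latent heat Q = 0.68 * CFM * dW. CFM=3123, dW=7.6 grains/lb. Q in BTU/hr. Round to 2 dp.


Q = 0.68 * 3123 * 7.6 = 16139.66 BTU/hr

16139.66 BTU/hr


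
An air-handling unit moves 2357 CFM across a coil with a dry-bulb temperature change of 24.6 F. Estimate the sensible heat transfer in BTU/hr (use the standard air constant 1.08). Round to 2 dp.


Q = 1.08 * 2357 * 24.6 = 62620.78 BTU/hr

62620.78 BTU/hr


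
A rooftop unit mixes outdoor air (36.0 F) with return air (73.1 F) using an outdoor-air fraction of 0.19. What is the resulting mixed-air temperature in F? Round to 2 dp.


T_mix = 0.19*36.0 + 0.81*73.1 = 66.05 F

66.05 F


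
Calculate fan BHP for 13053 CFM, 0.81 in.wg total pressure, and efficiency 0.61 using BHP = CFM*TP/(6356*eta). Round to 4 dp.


BHP = 13053 * 0.81 / (6356 * 0.61) = 2.7270 hp

2.7270 hp


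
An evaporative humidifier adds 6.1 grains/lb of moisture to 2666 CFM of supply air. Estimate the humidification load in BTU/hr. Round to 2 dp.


Q = 0.68 * 2666 * 6.1 = 11058.57 BTU/hr

11058.57 BTU/hr


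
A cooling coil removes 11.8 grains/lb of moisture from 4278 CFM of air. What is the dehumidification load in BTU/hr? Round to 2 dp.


Q = 0.68 * 4278 * 11.8 = 34326.67 BTU/hr

34326.67 BTU/hr


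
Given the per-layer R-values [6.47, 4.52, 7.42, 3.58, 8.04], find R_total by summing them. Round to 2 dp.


R_total = 6.47 + 4.52 + 7.42 + 3.58 + 8.04 = 30.03

30.03


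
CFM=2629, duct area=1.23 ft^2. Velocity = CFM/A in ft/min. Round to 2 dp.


V = 2629 / 1.23 = 2137.40 ft/min

2137.40 ft/min


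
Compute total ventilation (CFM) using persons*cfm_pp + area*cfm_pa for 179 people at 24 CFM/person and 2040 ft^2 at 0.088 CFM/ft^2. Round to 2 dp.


Total = 179*24 + 2040*0.088 = 4475.52 CFM

4475.52 CFM


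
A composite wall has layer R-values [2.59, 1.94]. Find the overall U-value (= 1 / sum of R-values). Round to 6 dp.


R_total = 2.59 + 1.94 = 4.53
U = 1/4.53 = 0.220751

0.220751


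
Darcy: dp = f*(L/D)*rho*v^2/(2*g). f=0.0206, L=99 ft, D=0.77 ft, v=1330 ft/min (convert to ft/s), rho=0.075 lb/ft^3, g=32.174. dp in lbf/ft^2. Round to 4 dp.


v_fps = 1330/60 = 22.1667 ft/s
dp = 0.0206*(99/0.77)*0.075*22.1667^2/(2*32.174) = 1.5168 lbf/ft^2

1.5168 lbf/ft^2


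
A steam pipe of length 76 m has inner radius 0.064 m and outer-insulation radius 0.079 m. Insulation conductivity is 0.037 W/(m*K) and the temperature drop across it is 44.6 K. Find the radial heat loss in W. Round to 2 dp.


Q = 2*pi*0.037*76*44.6/ln(0.079/0.064) = 3742.35 W

3742.35 W


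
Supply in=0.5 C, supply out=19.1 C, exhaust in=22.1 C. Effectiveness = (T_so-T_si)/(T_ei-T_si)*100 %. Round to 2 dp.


eff = (19.1-0.5)/(22.1-0.5)*100 = 86.11 %

86.11 %


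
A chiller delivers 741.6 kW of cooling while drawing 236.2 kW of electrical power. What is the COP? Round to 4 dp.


COP = 741.6 / 236.2 = 3.1397

3.1397


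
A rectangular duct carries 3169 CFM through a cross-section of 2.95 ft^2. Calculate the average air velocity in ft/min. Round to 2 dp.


V = 3169 / 2.95 = 1074.24 ft/min

1074.24 ft/min


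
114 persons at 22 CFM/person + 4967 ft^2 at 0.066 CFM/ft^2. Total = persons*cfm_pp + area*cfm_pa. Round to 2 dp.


Total = 114*22 + 4967*0.066 = 2835.82 CFM

2835.82 CFM


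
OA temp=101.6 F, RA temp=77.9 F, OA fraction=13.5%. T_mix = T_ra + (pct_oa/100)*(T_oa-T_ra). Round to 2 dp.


T_mix = 77.9 + (13.5/100)*(101.6-77.9) = 81.10 F

81.10 F


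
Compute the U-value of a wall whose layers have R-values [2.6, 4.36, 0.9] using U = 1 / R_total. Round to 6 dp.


R_total = 2.6 + 4.36 + 0.9 = 7.86
U = 1/7.86 = 0.127226

0.127226


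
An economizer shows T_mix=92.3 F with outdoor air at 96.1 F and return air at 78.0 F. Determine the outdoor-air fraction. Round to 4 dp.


frac = (92.3 - 78.0) / (96.1 - 78.0) = 0.7901

0.7901


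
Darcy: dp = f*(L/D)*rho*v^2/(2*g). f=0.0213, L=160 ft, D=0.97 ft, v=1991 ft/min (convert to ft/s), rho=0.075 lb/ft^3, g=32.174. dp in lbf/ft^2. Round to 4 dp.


v_fps = 1991/60 = 33.1833 ft/s
dp = 0.0213*(160/0.97)*0.075*33.1833^2/(2*32.174) = 4.5091 lbf/ft^2

4.5091 lbf/ft^2


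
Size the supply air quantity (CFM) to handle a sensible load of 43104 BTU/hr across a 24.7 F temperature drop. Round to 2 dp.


CFM = 43104 / (1.08 * 24.7) = 1615.83

1615.83 CFM


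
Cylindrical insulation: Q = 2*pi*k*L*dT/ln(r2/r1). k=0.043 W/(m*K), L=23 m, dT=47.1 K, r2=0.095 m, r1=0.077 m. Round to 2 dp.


Q = 2*pi*0.043*23*47.1/ln(0.095/0.077) = 1393.25 W

1393.25 W


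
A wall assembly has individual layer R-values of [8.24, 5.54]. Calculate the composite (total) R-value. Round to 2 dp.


R_total = 8.24 + 5.54 = 13.78

13.78


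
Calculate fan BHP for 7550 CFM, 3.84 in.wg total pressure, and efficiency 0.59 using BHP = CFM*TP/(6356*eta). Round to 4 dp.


BHP = 7550 * 3.84 / (6356 * 0.59) = 7.7311 hp

7.7311 hp


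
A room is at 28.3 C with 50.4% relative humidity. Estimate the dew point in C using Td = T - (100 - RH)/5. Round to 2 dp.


Td = 28.3 - (100-50.4)/5 = 18.38 C

18.38 C


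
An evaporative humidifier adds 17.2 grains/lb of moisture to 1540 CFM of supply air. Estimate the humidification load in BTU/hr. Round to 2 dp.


Q = 0.68 * 1540 * 17.2 = 18011.84 BTU/hr

18011.84 BTU/hr


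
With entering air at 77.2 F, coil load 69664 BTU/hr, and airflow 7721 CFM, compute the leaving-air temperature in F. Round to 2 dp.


dT = 69664/(1.08*7721) = 8.3543
T_leave = 77.2 - 8.3543 = 68.85 F

68.85 F


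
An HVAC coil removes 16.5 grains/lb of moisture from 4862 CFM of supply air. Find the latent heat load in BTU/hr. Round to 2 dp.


Q = 0.68 * 4862 * 16.5 = 54551.64 BTU/hr

54551.64 BTU/hr


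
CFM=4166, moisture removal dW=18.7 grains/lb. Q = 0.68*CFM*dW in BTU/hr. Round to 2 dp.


Q = 0.68 * 4166 * 18.7 = 52974.86 BTU/hr

52974.86 BTU/hr


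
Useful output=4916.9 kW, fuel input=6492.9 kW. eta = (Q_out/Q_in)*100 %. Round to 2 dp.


eta = (4916.9/6492.9)*100 = 75.73 %

75.73 %


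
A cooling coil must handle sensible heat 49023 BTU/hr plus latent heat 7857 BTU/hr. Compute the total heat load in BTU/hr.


Qt = 49023 + 7857 = 56880 BTU/hr

56880 BTU/hr


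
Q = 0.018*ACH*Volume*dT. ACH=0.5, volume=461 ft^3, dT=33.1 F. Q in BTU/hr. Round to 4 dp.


Q = 0.018 * 0.5 * 461 * 33.1 = 137.3319 BTU/hr

137.3319 BTU/hr


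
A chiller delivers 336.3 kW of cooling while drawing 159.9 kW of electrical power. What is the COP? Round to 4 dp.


COP = 336.3 / 159.9 = 2.1032

2.1032


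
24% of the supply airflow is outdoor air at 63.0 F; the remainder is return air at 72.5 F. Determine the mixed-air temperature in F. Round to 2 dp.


T_mix = 0.24*63.0 + 0.76*72.5 = 70.22 F

70.22 F


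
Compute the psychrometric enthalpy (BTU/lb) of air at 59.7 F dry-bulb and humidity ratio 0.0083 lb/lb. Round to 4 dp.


h = 0.24*59.7 + 0.0083*(1061+0.444*59.7) = 23.3543 BTU/lb

23.3543 BTU/lb


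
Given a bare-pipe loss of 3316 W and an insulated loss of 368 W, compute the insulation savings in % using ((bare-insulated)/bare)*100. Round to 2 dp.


Savings = ((3316-368)/3316)*100 = 88.90 %

88.90 %


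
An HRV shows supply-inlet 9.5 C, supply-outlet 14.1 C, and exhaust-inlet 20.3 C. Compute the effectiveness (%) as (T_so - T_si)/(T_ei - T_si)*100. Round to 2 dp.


eff = (14.1-9.5)/(20.3-9.5)*100 = 42.59 %

42.59 %


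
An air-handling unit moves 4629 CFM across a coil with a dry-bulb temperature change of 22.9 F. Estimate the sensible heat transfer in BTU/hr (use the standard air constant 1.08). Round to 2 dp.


Q = 1.08 * 4629 * 22.9 = 114484.43 BTU/hr

114484.43 BTU/hr


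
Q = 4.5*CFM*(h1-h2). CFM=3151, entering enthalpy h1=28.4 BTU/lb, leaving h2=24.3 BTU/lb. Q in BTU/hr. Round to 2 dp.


Q = 4.5 * 3151 * (28.4 - 24.3) = 58135.95 BTU/hr

58135.95 BTU/hr


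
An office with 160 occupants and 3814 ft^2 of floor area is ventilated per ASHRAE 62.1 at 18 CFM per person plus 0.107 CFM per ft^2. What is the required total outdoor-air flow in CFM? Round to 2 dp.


Total = 160*18 + 3814*0.107 = 3288.10 CFM

3288.10 CFM


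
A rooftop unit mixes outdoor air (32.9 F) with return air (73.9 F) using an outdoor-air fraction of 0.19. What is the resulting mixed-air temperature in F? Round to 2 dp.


T_mix = 0.19*32.9 + 0.81*73.9 = 66.11 F

66.11 F


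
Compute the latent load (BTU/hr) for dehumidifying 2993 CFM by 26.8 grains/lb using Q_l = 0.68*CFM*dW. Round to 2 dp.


Q = 0.68 * 2993 * 26.8 = 54544.43 BTU/hr

54544.43 BTU/hr


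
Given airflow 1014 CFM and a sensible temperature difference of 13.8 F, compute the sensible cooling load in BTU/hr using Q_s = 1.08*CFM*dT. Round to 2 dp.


Q = 1.08 * 1014 * 13.8 = 15112.66 BTU/hr

15112.66 BTU/hr


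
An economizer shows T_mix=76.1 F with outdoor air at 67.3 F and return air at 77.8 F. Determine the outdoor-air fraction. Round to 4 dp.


frac = (76.1 - 77.8) / (67.3 - 77.8) = 0.1619

0.1619


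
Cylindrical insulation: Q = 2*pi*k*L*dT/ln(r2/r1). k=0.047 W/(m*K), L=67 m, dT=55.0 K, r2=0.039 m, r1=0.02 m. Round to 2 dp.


Q = 2*pi*0.047*67*55.0/ln(0.039/0.02) = 1629.48 W

1629.48 W


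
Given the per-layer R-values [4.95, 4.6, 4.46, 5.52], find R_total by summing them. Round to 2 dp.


R_total = 4.95 + 4.6 + 4.46 + 5.52 = 19.53

19.53


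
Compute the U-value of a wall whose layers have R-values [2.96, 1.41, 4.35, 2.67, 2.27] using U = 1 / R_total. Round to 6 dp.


R_total = 2.96 + 1.41 + 4.35 + 2.67 + 2.27 = 13.66
U = 1/13.66 = 0.073206

0.073206


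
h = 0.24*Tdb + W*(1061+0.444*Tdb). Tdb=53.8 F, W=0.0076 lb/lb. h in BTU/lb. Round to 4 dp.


h = 0.24*53.8 + 0.0076*(1061+0.444*53.8) = 21.1571 BTU/lb

21.1571 BTU/lb


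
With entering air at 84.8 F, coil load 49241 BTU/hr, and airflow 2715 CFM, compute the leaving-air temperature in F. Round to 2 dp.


dT = 49241/(1.08*2715) = 16.7932
T_leave = 84.8 - 16.7932 = 68.01 F

68.01 F


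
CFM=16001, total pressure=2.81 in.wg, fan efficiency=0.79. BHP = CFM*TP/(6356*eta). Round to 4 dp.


BHP = 16001 * 2.81 / (6356 * 0.79) = 8.9545 hp

8.9545 hp


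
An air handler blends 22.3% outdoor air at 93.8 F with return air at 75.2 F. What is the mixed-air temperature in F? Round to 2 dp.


T_mix = 75.2 + (22.3/100)*(93.8-75.2) = 79.35 F

79.35 F


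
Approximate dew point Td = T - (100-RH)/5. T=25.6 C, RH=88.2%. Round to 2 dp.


Td = 25.6 - (100-88.2)/5 = 23.24 C

23.24 C


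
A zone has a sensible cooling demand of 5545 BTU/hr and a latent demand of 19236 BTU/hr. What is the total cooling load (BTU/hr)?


Qt = 5545 + 19236 = 24781 BTU/hr

24781 BTU/hr


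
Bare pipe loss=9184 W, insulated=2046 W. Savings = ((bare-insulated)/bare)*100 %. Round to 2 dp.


Savings = ((9184-2046)/9184)*100 = 77.72 %

77.72 %


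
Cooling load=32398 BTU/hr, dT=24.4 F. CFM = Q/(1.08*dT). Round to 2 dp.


CFM = 32398 / (1.08 * 24.4) = 1229.43

1229.43 CFM


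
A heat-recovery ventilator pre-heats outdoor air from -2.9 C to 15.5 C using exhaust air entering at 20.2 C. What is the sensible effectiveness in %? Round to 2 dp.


eff = (15.5-(-2.9))/(20.2-(-2.9))*100 = 79.65 %

79.65 %


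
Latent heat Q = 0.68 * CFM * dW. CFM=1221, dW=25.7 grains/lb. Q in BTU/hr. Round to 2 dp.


Q = 0.68 * 1221 * 25.7 = 21338.20 BTU/hr

21338.20 BTU/hr


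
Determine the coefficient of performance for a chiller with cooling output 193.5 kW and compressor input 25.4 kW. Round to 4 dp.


COP = 193.5 / 25.4 = 7.6181

7.6181


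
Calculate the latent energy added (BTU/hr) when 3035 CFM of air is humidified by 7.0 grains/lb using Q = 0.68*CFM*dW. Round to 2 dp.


Q = 0.68 * 3035 * 7.0 = 14446.60 BTU/hr

14446.60 BTU/hr


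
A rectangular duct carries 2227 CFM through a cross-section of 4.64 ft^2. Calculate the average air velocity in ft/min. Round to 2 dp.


V = 2227 / 4.64 = 479.96 ft/min

479.96 ft/min


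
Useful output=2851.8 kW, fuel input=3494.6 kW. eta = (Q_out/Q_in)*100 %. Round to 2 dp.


eta = (2851.8/3494.6)*100 = 81.61 %

81.61 %


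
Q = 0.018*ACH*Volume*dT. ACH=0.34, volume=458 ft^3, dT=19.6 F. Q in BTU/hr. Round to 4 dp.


Q = 0.018 * 0.34 * 458 * 19.6 = 54.9380 BTU/hr

54.9380 BTU/hr


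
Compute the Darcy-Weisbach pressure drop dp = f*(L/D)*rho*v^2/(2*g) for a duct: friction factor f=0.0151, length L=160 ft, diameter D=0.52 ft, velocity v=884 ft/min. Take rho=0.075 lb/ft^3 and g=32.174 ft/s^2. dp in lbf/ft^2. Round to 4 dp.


v_fps = 884/60 = 14.7333 ft/s
dp = 0.0151*(160/0.52)*0.075*14.7333^2/(2*32.174) = 1.1755 lbf/ft^2

1.1755 lbf/ft^2


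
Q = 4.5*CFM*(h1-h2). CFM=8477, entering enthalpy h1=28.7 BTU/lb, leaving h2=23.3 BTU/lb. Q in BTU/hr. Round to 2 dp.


Q = 4.5 * 8477 * (28.7 - 23.3) = 205991.10 BTU/hr

205991.10 BTU/hr


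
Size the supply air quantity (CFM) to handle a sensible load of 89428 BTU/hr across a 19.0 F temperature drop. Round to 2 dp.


CFM = 89428 / (1.08 * 19.0) = 4358.09

4358.09 CFM


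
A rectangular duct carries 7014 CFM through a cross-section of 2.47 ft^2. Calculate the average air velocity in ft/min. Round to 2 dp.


V = 7014 / 2.47 = 2839.68 ft/min

2839.68 ft/min


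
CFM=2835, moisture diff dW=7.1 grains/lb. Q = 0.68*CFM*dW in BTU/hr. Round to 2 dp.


Q = 0.68 * 2835 * 7.1 = 13687.38 BTU/hr

13687.38 BTU/hr


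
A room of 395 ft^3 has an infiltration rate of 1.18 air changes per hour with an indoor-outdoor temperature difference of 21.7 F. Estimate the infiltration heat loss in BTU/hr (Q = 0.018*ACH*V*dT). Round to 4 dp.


Q = 0.018 * 1.18 * 395 * 21.7 = 182.0587 BTU/hr

182.0587 BTU/hr


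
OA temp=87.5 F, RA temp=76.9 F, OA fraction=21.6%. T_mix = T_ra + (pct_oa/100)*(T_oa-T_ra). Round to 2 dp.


T_mix = 76.9 + (21.6/100)*(87.5-76.9) = 79.19 F

79.19 F


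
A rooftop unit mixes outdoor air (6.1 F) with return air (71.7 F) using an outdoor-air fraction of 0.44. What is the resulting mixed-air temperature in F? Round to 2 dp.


T_mix = 0.44*6.1 + 0.56*71.7 = 42.84 F

42.84 F


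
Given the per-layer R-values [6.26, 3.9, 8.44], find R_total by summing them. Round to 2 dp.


R_total = 6.26 + 3.9 + 8.44 = 18.60

18.60


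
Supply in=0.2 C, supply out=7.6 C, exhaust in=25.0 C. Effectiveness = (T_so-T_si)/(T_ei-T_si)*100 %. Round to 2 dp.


eff = (7.6-0.2)/(25.0-0.2)*100 = 29.84 %

29.84 %


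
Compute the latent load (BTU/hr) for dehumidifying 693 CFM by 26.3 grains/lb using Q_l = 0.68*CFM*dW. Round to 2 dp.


Q = 0.68 * 693 * 26.3 = 12393.61 BTU/hr

12393.61 BTU/hr


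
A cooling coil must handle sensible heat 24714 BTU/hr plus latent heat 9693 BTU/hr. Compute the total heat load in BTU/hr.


Qt = 24714 + 9693 = 34407 BTU/hr

34407 BTU/hr


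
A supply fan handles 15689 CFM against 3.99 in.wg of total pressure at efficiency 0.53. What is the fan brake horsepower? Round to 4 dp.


BHP = 15689 * 3.99 / (6356 * 0.53) = 18.5827 hp

18.5827 hp


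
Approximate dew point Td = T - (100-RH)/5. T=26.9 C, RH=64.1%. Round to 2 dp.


Td = 26.9 - (100-64.1)/5 = 19.72 C

19.72 C


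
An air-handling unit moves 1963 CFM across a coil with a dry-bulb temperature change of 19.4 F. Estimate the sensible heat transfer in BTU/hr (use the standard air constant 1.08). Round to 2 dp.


Q = 1.08 * 1963 * 19.4 = 41128.78 BTU/hr

41128.78 BTU/hr


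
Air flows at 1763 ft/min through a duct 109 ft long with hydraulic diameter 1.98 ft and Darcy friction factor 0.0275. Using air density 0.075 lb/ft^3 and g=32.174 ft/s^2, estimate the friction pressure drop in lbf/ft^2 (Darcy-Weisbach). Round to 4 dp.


v_fps = 1763/60 = 29.3833 ft/s
dp = 0.0275*(109/1.98)*0.075*29.3833^2/(2*32.174) = 1.5234 lbf/ft^2

1.5234 lbf/ft^2


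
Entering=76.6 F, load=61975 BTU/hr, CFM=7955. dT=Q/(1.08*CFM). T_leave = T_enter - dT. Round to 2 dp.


dT = 61975/(1.08*7955) = 7.2136
T_leave = 76.6 - 7.2136 = 69.39 F

69.39 F


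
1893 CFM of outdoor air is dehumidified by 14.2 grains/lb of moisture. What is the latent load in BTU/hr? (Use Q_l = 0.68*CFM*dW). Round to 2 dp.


Q = 0.68 * 1893 * 14.2 = 18278.81 BTU/hr

18278.81 BTU/hr


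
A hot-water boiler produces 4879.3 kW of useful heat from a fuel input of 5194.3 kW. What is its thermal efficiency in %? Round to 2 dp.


eta = (4879.3/5194.3)*100 = 93.94 %

93.94 %


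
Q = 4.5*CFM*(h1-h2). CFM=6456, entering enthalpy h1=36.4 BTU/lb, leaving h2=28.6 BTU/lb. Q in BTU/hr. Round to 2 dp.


Q = 4.5 * 6456 * (36.4 - 28.6) = 226605.60 BTU/hr

226605.60 BTU/hr


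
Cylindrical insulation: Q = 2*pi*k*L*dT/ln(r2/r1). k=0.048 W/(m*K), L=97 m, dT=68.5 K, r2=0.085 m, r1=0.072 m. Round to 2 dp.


Q = 2*pi*0.048*97*68.5/ln(0.085/0.072) = 12072.97 W

12072.97 W


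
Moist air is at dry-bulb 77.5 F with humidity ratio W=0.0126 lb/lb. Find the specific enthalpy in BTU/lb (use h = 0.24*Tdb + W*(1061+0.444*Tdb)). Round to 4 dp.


h = 0.24*77.5 + 0.0126*(1061+0.444*77.5) = 32.4022 BTU/lb

32.4022 BTU/lb


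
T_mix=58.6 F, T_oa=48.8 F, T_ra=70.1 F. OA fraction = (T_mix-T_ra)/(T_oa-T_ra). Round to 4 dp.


frac = (58.6 - 70.1) / (48.8 - 70.1) = 0.5399

0.5399


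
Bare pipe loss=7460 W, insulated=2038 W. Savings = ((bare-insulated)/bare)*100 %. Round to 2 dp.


Savings = ((7460-2038)/7460)*100 = 72.68 %

72.68 %


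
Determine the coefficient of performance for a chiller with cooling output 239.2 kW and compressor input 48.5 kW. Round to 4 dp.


COP = 239.2 / 48.5 = 4.9320

4.9320


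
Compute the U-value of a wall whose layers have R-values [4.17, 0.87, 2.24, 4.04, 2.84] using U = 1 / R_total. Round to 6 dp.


R_total = 4.17 + 0.87 + 2.24 + 4.04 + 2.84 = 14.16
U = 1/14.16 = 0.070621

0.070621


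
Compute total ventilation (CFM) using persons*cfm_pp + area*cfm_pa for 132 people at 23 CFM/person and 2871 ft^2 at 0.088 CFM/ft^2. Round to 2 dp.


Total = 132*23 + 2871*0.088 = 3288.65 CFM

3288.65 CFM


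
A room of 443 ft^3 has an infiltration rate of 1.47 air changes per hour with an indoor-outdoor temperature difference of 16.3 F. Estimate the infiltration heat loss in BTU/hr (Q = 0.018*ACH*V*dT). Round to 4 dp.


Q = 0.018 * 1.47 * 443 * 16.3 = 191.0650 BTU/hr

191.0650 BTU/hr


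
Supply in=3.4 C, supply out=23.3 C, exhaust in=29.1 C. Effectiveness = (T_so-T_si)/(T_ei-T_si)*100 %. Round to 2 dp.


eff = (23.3-3.4)/(29.1-3.4)*100 = 77.43 %

77.43 %


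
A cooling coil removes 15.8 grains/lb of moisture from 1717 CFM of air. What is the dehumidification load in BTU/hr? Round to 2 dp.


Q = 0.68 * 1717 * 15.8 = 18447.45 BTU/hr

18447.45 BTU/hr


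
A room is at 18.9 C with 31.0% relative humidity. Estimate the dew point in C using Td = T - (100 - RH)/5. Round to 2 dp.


Td = 18.9 - (100-31.0)/5 = 5.10 C

5.10 C


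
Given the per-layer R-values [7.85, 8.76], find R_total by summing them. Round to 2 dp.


R_total = 7.85 + 8.76 = 16.61

16.61


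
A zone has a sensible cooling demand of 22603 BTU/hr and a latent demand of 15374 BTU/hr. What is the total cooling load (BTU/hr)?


Qt = 22603 + 15374 = 37977 BTU/hr

37977 BTU/hr


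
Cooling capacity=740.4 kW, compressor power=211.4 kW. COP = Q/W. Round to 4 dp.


COP = 740.4 / 211.4 = 3.5024

3.5024


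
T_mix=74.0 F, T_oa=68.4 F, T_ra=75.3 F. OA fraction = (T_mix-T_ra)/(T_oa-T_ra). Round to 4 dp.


frac = (74.0 - 75.3) / (68.4 - 75.3) = 0.1884

0.1884


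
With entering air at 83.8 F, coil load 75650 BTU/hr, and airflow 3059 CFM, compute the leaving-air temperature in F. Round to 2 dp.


dT = 75650/(1.08*3059) = 22.8984
T_leave = 83.8 - 22.8984 = 60.90 F

60.90 F


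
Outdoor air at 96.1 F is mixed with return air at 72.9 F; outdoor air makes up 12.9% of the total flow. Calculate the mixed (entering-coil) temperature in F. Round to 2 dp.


T_mix = 72.9 + (12.9/100)*(96.1-72.9) = 75.89 F

75.89 F


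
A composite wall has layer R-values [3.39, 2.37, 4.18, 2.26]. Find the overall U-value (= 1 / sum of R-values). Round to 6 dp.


R_total = 3.39 + 2.37 + 4.18 + 2.26 = 12.20
U = 1/12.20 = 0.081967

0.081967


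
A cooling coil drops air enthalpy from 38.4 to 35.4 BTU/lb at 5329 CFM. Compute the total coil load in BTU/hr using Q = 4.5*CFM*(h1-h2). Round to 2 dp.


Q = 4.5 * 5329 * (38.4 - 35.4) = 71941.50 BTU/hr

71941.50 BTU/hr


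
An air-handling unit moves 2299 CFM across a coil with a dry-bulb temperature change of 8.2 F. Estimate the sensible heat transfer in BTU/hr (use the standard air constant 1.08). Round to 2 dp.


Q = 1.08 * 2299 * 8.2 = 20359.94 BTU/hr

20359.94 BTU/hr


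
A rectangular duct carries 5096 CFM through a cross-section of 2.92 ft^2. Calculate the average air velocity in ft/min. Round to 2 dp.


V = 5096 / 2.92 = 1745.21 ft/min

1745.21 ft/min


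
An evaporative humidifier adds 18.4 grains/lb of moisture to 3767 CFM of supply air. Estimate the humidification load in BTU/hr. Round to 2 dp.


Q = 0.68 * 3767 * 18.4 = 47132.70 BTU/hr

47132.70 BTU/hr


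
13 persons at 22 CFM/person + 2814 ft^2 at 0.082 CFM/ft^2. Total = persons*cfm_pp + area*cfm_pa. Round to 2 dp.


Total = 13*22 + 2814*0.082 = 516.75 CFM

516.75 CFM


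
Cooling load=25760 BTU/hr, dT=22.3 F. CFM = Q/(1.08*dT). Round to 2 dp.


CFM = 25760 / (1.08 * 22.3) = 1069.59

1069.59 CFM


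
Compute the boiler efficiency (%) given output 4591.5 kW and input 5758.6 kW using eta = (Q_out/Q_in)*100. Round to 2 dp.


eta = (4591.5/5758.6)*100 = 79.73 %

79.73 %


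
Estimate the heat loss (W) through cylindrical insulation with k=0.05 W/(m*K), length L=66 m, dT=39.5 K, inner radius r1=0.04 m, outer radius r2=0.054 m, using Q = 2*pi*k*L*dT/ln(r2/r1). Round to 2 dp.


Q = 2*pi*0.05*66*39.5/ln(0.054/0.04) = 2729.09 W

2729.09 W


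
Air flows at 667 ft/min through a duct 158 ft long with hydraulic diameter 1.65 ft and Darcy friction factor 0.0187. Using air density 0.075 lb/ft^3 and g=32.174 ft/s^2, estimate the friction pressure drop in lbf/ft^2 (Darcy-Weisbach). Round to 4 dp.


v_fps = 667/60 = 11.1167 ft/s
dp = 0.0187*(158/1.65)*0.075*11.1167^2/(2*32.174) = 0.2579 lbf/ft^2

0.2579 lbf/ft^2


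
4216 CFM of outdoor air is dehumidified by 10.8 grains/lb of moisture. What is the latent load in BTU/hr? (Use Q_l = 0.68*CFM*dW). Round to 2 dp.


Q = 0.68 * 4216 * 10.8 = 30962.30 BTU/hr

30962.30 BTU/hr


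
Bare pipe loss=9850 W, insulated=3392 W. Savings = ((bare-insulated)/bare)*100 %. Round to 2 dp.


Savings = ((9850-3392)/9850)*100 = 65.56 %

65.56 %


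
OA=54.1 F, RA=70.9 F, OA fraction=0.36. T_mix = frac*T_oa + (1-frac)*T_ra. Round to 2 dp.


T_mix = 0.36*54.1 + 0.64*70.9 = 64.85 F

64.85 F
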